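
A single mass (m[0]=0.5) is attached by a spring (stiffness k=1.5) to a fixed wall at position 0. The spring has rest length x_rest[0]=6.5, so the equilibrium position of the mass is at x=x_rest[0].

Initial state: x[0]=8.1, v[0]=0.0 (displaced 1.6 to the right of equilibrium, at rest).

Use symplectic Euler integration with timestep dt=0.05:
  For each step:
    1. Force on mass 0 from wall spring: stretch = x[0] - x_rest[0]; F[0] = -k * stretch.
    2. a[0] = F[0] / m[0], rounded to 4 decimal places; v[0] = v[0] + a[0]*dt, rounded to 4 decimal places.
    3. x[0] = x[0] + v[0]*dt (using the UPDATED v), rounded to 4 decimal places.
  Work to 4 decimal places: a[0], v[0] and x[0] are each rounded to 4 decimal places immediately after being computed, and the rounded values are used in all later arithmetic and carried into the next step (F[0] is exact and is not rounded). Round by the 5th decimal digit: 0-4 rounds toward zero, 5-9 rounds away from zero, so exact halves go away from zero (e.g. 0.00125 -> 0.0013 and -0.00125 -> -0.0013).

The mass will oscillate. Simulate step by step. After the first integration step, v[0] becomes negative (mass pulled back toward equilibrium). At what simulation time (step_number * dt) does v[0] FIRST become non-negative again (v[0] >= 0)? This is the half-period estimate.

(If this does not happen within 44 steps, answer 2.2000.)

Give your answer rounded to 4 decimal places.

Answer: 1.8500

Derivation:
Step 0: x=[8.1000] v=[0.0000]
Step 1: x=[8.0880] v=[-0.2400]
Step 2: x=[8.0641] v=[-0.4782]
Step 3: x=[8.0285] v=[-0.7128]
Step 4: x=[7.9814] v=[-0.9421]
Step 5: x=[7.9232] v=[-1.1643]
Step 6: x=[7.8543] v=[-1.3778]
Step 7: x=[7.7753] v=[-1.5809]
Step 8: x=[7.6867] v=[-1.7722]
Step 9: x=[7.5892] v=[-1.9502]
Step 10: x=[7.4835] v=[-2.1136]
Step 11: x=[7.3704] v=[-2.2611]
Step 12: x=[7.2508] v=[-2.3917]
Step 13: x=[7.1256] v=[-2.5043]
Step 14: x=[6.9957] v=[-2.5981]
Step 15: x=[6.8621] v=[-2.6725]
Step 16: x=[6.7258] v=[-2.7268]
Step 17: x=[6.5878] v=[-2.7607]
Step 18: x=[6.4491] v=[-2.7739]
Step 19: x=[6.3108] v=[-2.7663]
Step 20: x=[6.1739] v=[-2.7379]
Step 21: x=[6.0395] v=[-2.6890]
Step 22: x=[5.9085] v=[-2.6199]
Step 23: x=[5.7819] v=[-2.5312]
Step 24: x=[5.6607] v=[-2.4235]
Step 25: x=[5.5458] v=[-2.2976]
Step 26: x=[5.4381] v=[-2.1545]
Step 27: x=[5.3383] v=[-1.9952]
Step 28: x=[5.2473] v=[-1.8209]
Step 29: x=[5.1657] v=[-1.6330]
Step 30: x=[5.0941] v=[-1.4329]
Step 31: x=[5.0330] v=[-1.2220]
Step 32: x=[4.9829] v=[-1.0020]
Step 33: x=[4.9442] v=[-0.7744]
Step 34: x=[4.9172] v=[-0.5410]
Step 35: x=[4.9020] v=[-0.3036]
Step 36: x=[4.8988] v=[-0.0639]
Step 37: x=[4.9076] v=[0.1763]
First v>=0 after going negative at step 37, time=1.8500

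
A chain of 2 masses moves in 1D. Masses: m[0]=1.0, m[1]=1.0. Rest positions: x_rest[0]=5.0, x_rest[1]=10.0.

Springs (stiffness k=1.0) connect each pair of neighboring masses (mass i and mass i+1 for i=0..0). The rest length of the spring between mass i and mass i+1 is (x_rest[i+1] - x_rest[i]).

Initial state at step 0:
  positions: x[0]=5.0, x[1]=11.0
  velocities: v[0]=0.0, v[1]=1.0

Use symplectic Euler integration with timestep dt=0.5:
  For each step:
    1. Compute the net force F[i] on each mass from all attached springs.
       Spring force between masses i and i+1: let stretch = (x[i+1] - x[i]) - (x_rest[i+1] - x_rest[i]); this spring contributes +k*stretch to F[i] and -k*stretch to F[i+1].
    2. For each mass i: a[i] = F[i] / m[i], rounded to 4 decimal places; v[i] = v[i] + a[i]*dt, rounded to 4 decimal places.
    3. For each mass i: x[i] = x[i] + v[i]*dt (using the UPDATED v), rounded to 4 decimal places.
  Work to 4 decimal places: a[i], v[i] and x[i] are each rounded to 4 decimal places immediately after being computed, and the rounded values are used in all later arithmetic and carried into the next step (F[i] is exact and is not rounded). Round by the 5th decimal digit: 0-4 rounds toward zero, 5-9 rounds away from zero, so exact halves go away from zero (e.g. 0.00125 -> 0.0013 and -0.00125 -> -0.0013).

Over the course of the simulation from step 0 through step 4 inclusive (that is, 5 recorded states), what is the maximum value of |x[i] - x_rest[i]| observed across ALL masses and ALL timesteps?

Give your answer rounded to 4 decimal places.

Step 0: x=[5.0000 11.0000] v=[0.0000 1.0000]
Step 1: x=[5.2500 11.2500] v=[0.5000 0.5000]
Step 2: x=[5.7500 11.2500] v=[1.0000 0.0000]
Step 3: x=[6.3750 11.1250] v=[1.2500 -0.2500]
Step 4: x=[6.9375 11.0625] v=[1.1250 -0.1250]
Max displacement = 1.9375

Answer: 1.9375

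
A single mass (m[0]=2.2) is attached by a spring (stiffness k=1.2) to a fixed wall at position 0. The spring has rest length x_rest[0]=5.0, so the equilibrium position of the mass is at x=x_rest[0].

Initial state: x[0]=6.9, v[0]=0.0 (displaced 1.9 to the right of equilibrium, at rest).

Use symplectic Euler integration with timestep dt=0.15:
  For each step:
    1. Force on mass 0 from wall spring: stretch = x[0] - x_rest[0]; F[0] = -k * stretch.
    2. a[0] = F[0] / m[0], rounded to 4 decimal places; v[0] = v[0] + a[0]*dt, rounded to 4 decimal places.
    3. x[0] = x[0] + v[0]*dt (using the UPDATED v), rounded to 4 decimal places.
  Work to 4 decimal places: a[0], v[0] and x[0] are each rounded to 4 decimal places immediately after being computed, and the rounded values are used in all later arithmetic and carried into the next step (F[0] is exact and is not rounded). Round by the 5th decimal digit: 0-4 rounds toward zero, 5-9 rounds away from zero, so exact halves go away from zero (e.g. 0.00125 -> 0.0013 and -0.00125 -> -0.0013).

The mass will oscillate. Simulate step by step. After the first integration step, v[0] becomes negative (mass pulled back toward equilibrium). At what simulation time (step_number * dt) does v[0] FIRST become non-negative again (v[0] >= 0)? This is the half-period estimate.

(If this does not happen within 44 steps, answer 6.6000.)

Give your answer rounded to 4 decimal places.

Step 0: x=[6.9000] v=[0.0000]
Step 1: x=[6.8767] v=[-0.1555]
Step 2: x=[6.8303] v=[-0.3091]
Step 3: x=[6.7615] v=[-0.4588]
Step 4: x=[6.6711] v=[-0.6029]
Step 5: x=[6.5602] v=[-0.7396]
Step 6: x=[6.4301] v=[-0.8673]
Step 7: x=[6.2825] v=[-0.9843]
Step 8: x=[6.1191] v=[-1.0892]
Step 9: x=[5.9420] v=[-1.1808]
Step 10: x=[5.7533] v=[-1.2579]
Step 11: x=[5.5554] v=[-1.3195]
Step 12: x=[5.3507] v=[-1.3649]
Step 13: x=[5.1417] v=[-1.3936]
Step 14: x=[4.9309] v=[-1.4052]
Step 15: x=[4.7210] v=[-1.3995]
Step 16: x=[4.5145] v=[-1.3767]
Step 17: x=[4.3140] v=[-1.3370]
Step 18: x=[4.1219] v=[-1.2809]
Step 19: x=[3.9405] v=[-1.2091]
Step 20: x=[3.7721] v=[-1.1224]
Step 21: x=[3.6188] v=[-1.0219]
Step 22: x=[3.4825] v=[-0.9089]
Step 23: x=[3.3648] v=[-0.7847]
Step 24: x=[3.2672] v=[-0.6509]
Step 25: x=[3.1908] v=[-0.5091]
Step 26: x=[3.1366] v=[-0.3611]
Step 27: x=[3.1053] v=[-0.2086]
Step 28: x=[3.0973] v=[-0.0536]
Step 29: x=[3.1126] v=[0.1021]
First v>=0 after going negative at step 29, time=4.3500

Answer: 4.3500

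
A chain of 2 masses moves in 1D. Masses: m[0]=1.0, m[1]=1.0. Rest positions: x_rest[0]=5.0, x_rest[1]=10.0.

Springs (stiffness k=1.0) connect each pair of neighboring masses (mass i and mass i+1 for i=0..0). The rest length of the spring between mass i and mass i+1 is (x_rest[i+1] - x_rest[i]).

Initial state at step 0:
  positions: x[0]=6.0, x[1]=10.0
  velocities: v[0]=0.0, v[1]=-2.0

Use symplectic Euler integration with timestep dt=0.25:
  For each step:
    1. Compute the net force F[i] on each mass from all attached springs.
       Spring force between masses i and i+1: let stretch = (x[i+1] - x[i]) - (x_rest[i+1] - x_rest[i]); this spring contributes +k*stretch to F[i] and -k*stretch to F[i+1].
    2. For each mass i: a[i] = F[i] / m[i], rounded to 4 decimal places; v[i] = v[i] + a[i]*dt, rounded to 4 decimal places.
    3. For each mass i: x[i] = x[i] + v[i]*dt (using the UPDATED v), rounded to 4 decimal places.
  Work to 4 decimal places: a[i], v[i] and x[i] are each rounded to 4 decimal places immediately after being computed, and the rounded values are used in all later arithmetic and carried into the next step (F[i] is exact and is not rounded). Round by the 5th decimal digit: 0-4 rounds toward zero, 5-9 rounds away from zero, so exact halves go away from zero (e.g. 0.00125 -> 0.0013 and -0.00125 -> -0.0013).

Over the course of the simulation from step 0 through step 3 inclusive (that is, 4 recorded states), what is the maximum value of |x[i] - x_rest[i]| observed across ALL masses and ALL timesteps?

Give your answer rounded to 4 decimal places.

Step 0: x=[6.0000 10.0000] v=[0.0000 -2.0000]
Step 1: x=[5.9375 9.5625] v=[-0.2500 -1.7500]
Step 2: x=[5.7891 9.2109] v=[-0.5938 -1.4063]
Step 3: x=[5.5420 8.9580] v=[-0.9884 -1.0118]
Max displacement = 1.0420

Answer: 1.0420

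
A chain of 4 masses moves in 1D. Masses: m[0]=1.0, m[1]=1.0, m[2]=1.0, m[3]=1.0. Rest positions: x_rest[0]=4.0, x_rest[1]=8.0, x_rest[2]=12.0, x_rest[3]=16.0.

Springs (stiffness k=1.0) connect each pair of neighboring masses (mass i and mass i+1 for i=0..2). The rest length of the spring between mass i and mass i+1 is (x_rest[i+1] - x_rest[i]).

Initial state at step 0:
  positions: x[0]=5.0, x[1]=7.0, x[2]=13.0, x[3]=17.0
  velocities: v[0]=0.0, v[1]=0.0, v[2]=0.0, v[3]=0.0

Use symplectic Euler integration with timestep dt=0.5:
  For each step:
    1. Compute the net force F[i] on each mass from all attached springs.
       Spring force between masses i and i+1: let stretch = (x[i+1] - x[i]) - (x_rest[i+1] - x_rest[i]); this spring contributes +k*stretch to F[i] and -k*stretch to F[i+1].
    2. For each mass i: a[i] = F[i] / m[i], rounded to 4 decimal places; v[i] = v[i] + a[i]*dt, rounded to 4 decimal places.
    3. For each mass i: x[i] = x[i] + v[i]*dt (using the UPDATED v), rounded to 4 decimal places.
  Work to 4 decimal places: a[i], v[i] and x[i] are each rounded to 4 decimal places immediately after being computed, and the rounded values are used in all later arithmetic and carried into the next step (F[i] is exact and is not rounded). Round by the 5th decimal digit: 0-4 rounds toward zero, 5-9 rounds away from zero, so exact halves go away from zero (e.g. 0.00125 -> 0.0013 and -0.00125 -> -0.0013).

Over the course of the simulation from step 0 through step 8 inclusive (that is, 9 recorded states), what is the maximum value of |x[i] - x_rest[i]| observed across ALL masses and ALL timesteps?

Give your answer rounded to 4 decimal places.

Answer: 1.8438

Derivation:
Step 0: x=[5.0000 7.0000 13.0000 17.0000] v=[0.0000 0.0000 0.0000 0.0000]
Step 1: x=[4.5000 8.0000 12.5000 17.0000] v=[-1.0000 2.0000 -1.0000 0.0000]
Step 2: x=[3.8750 9.2500 12.0000 16.8750] v=[-1.2500 2.5000 -1.0000 -0.2500]
Step 3: x=[3.5938 9.8438 12.0313 16.5313] v=[-0.5625 1.1875 0.0625 -0.6875]
Step 4: x=[3.8751 9.4219 12.6407 16.0626] v=[0.5625 -0.8438 1.2188 -0.9375]
Step 5: x=[4.5431 8.4180 13.3009 15.7384] v=[1.3359 -2.0078 1.3204 -0.6485]
Step 6: x=[5.1798 7.6661 13.3498 15.8048] v=[1.2734 -1.5038 0.0977 0.1328]
Step 7: x=[5.4381 7.7136 12.5915 16.2575] v=[0.5166 0.0949 -1.5167 0.9053]
Step 8: x=[5.2653 8.4117 11.5302 16.7937] v=[-0.3457 1.3961 -2.1227 1.0723]
Max displacement = 1.8438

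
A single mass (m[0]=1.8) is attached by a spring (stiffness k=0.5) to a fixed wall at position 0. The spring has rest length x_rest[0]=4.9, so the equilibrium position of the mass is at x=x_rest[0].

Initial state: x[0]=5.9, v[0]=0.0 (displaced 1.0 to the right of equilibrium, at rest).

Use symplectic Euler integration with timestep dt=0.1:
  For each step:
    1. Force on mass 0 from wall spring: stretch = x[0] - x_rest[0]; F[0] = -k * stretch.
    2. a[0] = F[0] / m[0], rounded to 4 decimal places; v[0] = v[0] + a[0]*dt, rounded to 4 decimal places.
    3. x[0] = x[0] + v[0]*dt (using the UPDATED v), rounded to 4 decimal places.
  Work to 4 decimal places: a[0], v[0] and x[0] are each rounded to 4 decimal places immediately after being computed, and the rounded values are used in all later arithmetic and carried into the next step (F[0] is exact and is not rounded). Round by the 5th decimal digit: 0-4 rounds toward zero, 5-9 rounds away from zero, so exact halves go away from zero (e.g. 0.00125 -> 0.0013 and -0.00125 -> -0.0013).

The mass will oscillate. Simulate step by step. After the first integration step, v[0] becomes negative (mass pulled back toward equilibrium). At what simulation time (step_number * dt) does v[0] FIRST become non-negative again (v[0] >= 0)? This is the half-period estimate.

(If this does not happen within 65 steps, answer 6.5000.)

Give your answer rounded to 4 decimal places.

Step 0: x=[5.9000] v=[0.0000]
Step 1: x=[5.8972] v=[-0.0278]
Step 2: x=[5.8917] v=[-0.0555]
Step 3: x=[5.8834] v=[-0.0831]
Step 4: x=[5.8724] v=[-0.1104]
Step 5: x=[5.8587] v=[-0.1374]
Step 6: x=[5.8423] v=[-0.1640]
Step 7: x=[5.8233] v=[-0.1902]
Step 8: x=[5.8017] v=[-0.2159]
Step 9: x=[5.7776] v=[-0.2410]
Step 10: x=[5.7511] v=[-0.2654]
Step 11: x=[5.7222] v=[-0.2890]
Step 12: x=[5.6910] v=[-0.3118]
Step 13: x=[5.6576] v=[-0.3338]
Step 14: x=[5.6221] v=[-0.3548]
Step 15: x=[5.5846] v=[-0.3749]
Step 16: x=[5.5452] v=[-0.3939]
Step 17: x=[5.5040] v=[-0.4118]
Step 18: x=[5.4611] v=[-0.4286]
Step 19: x=[5.4167] v=[-0.4442]
Step 20: x=[5.3708] v=[-0.4586]
Step 21: x=[5.3236] v=[-0.4717]
Step 22: x=[5.2753] v=[-0.4835]
Step 23: x=[5.2259] v=[-0.4939]
Step 24: x=[5.1756] v=[-0.5030]
Step 25: x=[5.1245] v=[-0.5107]
Step 26: x=[5.0728] v=[-0.5169]
Step 27: x=[5.0206] v=[-0.5217]
Step 28: x=[4.9681] v=[-0.5251]
Step 29: x=[4.9154] v=[-0.5270]
Step 30: x=[4.8627] v=[-0.5274]
Step 31: x=[4.8101] v=[-0.5264]
Step 32: x=[4.7577] v=[-0.5239]
Step 33: x=[4.7057] v=[-0.5200]
Step 34: x=[4.6542] v=[-0.5146]
Step 35: x=[4.6034] v=[-0.5078]
Step 36: x=[4.5534] v=[-0.4996]
Step 37: x=[4.5044] v=[-0.4900]
Step 38: x=[4.4565] v=[-0.4790]
Step 39: x=[4.4098] v=[-0.4667]
Step 40: x=[4.3645] v=[-0.4531]
Step 41: x=[4.3207] v=[-0.4382]
Step 42: x=[4.2785] v=[-0.4221]
Step 43: x=[4.2380] v=[-0.4048]
Step 44: x=[4.1994] v=[-0.3864]
Step 45: x=[4.1627] v=[-0.3669]
Step 46: x=[4.1281] v=[-0.3464]
Step 47: x=[4.0956] v=[-0.3250]
Step 48: x=[4.0653] v=[-0.3027]
Step 49: x=[4.0374] v=[-0.2795]
Step 50: x=[4.0119] v=[-0.2555]
Step 51: x=[3.9888] v=[-0.2308]
Step 52: x=[3.9683] v=[-0.2055]
Step 53: x=[3.9503] v=[-0.1796]
Step 54: x=[3.9350] v=[-0.1532]
Step 55: x=[3.9224] v=[-0.1264]
Step 56: x=[3.9125] v=[-0.0992]
Step 57: x=[3.9053] v=[-0.0718]
Step 58: x=[3.9009] v=[-0.0442]
Step 59: x=[3.8993] v=[-0.0165]
Step 60: x=[3.9004] v=[0.0113]
First v>=0 after going negative at step 60, time=6.0000

Answer: 6.0000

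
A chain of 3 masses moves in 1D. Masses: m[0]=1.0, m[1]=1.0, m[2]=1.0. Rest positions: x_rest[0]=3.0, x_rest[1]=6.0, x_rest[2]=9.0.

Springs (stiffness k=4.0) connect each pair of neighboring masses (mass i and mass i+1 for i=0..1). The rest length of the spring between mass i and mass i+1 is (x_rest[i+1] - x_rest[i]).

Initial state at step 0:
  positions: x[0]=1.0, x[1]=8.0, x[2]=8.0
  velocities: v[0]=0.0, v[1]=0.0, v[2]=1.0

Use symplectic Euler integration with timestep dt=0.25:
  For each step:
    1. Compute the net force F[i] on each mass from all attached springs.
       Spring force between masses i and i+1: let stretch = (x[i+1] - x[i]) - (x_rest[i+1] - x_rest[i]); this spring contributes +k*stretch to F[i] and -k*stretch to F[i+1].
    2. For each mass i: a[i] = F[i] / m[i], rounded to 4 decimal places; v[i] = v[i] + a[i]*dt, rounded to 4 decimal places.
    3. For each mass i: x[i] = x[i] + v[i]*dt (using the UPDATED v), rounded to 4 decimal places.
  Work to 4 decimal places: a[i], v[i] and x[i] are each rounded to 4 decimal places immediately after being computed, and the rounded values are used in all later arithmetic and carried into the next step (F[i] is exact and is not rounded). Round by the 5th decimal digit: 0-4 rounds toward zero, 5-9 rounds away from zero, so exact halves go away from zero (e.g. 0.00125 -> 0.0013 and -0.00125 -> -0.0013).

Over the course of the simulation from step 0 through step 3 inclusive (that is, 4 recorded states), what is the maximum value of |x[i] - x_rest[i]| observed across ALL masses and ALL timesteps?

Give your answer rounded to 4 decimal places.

Answer: 2.7187

Derivation:
Step 0: x=[1.0000 8.0000 8.0000] v=[0.0000 0.0000 1.0000]
Step 1: x=[2.0000 6.2500 9.0000] v=[4.0000 -7.0000 4.0000]
Step 2: x=[3.3125 4.1250 10.0625] v=[5.2500 -8.5000 4.2500]
Step 3: x=[4.0781 3.2813 10.3906] v=[3.0625 -3.3750 1.3125]
Max displacement = 2.7187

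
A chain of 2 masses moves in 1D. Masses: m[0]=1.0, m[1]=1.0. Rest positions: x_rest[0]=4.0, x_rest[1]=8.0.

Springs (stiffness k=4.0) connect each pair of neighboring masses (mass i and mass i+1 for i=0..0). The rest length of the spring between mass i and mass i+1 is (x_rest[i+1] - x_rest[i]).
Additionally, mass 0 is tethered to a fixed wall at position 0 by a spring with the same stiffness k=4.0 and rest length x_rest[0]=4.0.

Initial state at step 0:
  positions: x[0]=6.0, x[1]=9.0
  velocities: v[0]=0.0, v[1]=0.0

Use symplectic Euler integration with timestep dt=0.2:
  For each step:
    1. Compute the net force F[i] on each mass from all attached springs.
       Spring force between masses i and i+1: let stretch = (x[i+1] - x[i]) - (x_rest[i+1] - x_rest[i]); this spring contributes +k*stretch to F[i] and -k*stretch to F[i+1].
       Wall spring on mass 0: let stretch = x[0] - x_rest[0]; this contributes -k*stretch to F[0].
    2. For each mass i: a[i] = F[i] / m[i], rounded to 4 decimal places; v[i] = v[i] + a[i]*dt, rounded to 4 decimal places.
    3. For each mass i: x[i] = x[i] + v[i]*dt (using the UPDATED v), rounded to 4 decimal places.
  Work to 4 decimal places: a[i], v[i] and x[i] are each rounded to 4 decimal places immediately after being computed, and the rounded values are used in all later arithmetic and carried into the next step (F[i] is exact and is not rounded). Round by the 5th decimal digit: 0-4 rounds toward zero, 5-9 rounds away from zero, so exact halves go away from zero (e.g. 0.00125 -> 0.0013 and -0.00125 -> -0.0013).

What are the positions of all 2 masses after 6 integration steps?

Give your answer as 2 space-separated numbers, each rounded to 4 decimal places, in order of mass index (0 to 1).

Step 0: x=[6.0000 9.0000] v=[0.0000 0.0000]
Step 1: x=[5.5200 9.1600] v=[-2.4000 0.8000]
Step 2: x=[4.7392 9.3776] v=[-3.9040 1.0880]
Step 3: x=[3.9423 9.4931] v=[-3.9846 0.5773]
Step 4: x=[3.4027 9.3604] v=[-2.6978 -0.6633]
Step 5: x=[3.2719 8.9145] v=[-0.6538 -2.2295]
Step 6: x=[3.5205 8.2058] v=[1.2428 -3.5436]

Answer: 3.5205 8.2058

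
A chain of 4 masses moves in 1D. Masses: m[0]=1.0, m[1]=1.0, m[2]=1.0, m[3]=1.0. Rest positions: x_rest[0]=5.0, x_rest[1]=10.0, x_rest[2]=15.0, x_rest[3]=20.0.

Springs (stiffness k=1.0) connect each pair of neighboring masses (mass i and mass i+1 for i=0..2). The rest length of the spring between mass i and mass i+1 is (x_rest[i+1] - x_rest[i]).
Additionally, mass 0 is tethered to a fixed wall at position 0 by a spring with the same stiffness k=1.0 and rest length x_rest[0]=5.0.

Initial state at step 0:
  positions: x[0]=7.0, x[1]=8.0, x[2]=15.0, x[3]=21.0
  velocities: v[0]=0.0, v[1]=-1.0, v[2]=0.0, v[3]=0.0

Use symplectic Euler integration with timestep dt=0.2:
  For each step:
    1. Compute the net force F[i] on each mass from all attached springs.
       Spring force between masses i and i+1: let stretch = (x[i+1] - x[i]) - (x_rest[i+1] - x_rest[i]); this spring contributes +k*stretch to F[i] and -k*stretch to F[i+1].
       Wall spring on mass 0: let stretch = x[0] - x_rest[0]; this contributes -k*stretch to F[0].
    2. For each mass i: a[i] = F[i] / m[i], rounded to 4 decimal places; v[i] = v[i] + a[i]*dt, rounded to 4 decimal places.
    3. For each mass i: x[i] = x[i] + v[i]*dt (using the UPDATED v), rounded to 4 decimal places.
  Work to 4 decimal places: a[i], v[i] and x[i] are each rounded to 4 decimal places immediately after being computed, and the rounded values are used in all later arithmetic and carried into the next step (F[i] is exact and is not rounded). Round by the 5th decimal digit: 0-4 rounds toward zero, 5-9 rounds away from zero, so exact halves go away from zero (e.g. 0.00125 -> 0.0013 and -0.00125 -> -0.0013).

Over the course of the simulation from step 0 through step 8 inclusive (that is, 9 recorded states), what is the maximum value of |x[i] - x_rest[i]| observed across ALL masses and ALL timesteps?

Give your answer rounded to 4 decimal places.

Step 0: x=[7.0000 8.0000 15.0000 21.0000] v=[0.0000 -1.0000 0.0000 0.0000]
Step 1: x=[6.7600 8.0400 14.9600 20.9600] v=[-1.2000 0.2000 -0.2000 -0.2000]
Step 2: x=[6.3008 8.3056 14.8832 20.8800] v=[-2.2960 1.3280 -0.3840 -0.4000]
Step 3: x=[5.6698 8.7541 14.7832 20.7601] v=[-3.1552 2.2426 -0.5002 -0.5994]
Step 4: x=[4.9353 9.3204 14.6811 20.6011] v=[-3.6723 2.8316 -0.5106 -0.7948]
Step 5: x=[4.1788 9.9257 14.6014 20.4053] v=[-3.7823 3.0267 -0.3987 -0.9788]
Step 6: x=[3.4851 10.4882 14.5668 20.1774] v=[-3.4687 2.8125 -0.1731 -1.1396]
Step 7: x=[2.9321 10.9337 14.5935 19.9251] v=[-2.7651 2.2276 0.1333 -1.2617]
Step 8: x=[2.5819 11.2055 14.6870 19.6595] v=[-1.7512 1.3592 0.4677 -1.3280]
Max displacement = 2.4181

Answer: 2.4181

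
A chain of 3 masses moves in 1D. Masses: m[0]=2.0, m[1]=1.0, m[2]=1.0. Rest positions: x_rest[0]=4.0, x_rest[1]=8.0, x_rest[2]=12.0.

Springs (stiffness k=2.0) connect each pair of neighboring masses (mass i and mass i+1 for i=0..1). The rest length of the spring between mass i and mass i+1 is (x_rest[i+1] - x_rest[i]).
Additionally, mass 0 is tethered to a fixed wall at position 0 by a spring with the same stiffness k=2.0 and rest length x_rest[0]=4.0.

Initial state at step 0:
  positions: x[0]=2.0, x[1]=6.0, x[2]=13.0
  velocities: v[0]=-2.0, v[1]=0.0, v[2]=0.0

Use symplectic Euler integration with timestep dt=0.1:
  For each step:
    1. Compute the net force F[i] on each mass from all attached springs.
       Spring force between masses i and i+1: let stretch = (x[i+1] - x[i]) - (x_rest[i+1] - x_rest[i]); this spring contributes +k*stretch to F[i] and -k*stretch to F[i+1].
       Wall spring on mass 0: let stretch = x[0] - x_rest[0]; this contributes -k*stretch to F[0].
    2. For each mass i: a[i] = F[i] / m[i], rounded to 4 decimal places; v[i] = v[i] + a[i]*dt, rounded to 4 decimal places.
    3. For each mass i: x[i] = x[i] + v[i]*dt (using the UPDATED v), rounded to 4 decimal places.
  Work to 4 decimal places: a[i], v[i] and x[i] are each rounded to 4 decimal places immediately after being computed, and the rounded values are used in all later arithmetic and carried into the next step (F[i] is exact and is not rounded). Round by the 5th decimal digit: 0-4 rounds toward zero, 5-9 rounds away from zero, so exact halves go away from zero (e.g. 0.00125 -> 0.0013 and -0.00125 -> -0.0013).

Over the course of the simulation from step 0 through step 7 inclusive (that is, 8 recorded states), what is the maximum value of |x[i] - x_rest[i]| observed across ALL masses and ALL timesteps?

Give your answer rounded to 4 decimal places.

Answer: 2.6355

Derivation:
Step 0: x=[2.0000 6.0000 13.0000] v=[-2.0000 0.0000 0.0000]
Step 1: x=[1.8200 6.0600 12.9400] v=[-1.8000 0.6000 -0.6000]
Step 2: x=[1.6642 6.1728 12.8224] v=[-1.5580 1.1280 -1.1760]
Step 3: x=[1.5368 6.3284 12.6518] v=[-1.2736 1.5562 -1.7059]
Step 4: x=[1.4420 6.5147 12.4347] v=[-0.9481 1.8626 -2.1706]
Step 5: x=[1.3835 6.7179 12.1792] v=[-0.5850 2.0321 -2.5546]
Step 6: x=[1.3645 6.9237 11.8945] v=[-0.1899 2.0575 -2.8469]
Step 7: x=[1.3875 7.1177 11.5904] v=[0.2296 1.9398 -3.0411]
Max displacement = 2.6355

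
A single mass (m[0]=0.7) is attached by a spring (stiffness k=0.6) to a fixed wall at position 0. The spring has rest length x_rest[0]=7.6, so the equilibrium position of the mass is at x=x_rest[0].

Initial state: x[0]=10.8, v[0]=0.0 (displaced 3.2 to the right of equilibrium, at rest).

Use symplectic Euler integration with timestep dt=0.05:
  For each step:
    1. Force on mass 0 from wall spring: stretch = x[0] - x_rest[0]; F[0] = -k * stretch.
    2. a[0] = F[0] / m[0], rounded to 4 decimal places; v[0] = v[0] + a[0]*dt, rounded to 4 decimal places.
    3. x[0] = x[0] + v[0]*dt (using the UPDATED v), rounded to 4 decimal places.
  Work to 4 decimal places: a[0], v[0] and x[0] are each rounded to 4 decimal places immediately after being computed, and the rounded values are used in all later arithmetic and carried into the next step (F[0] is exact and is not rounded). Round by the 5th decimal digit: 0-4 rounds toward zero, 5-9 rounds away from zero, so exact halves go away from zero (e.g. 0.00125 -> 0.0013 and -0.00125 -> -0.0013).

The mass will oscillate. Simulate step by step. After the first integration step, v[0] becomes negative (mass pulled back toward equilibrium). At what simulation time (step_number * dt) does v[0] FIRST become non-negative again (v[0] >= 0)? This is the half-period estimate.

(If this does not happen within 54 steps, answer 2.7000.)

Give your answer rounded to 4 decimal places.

Step 0: x=[10.8000] v=[0.0000]
Step 1: x=[10.7931] v=[-0.1371]
Step 2: x=[10.7794] v=[-0.2739]
Step 3: x=[10.7589] v=[-0.4102]
Step 4: x=[10.7316] v=[-0.5456]
Step 5: x=[10.6976] v=[-0.6798]
Step 6: x=[10.6570] v=[-0.8126]
Step 7: x=[10.6098] v=[-0.9436]
Step 8: x=[10.5562] v=[-1.0726]
Step 9: x=[10.4962] v=[-1.1993]
Step 10: x=[10.4300] v=[-1.3234]
Step 11: x=[10.3578] v=[-1.4447]
Step 12: x=[10.2797] v=[-1.5629]
Step 13: x=[10.1958] v=[-1.6777]
Step 14: x=[10.1064] v=[-1.7890]
Step 15: x=[10.0116] v=[-1.8964]
Step 16: x=[9.9116] v=[-1.9998]
Step 17: x=[9.8067] v=[-2.0989]
Step 18: x=[9.6970] v=[-2.1935]
Step 19: x=[9.5828] v=[-2.2834]
Step 20: x=[9.4644] v=[-2.3684]
Step 21: x=[9.3420] v=[-2.4483]
Step 22: x=[9.2159] v=[-2.5230]
Step 23: x=[9.0863] v=[-2.5923]
Step 24: x=[8.9535] v=[-2.6560]
Step 25: x=[8.8178] v=[-2.7140]
Step 26: x=[8.6795] v=[-2.7662]
Step 27: x=[8.5389] v=[-2.8125]
Step 28: x=[8.3963] v=[-2.8527]
Step 29: x=[8.2520] v=[-2.8868]
Step 30: x=[8.1063] v=[-2.9147]
Step 31: x=[7.9595] v=[-2.9364]
Step 32: x=[7.8119] v=[-2.9518]
Step 33: x=[7.6639] v=[-2.9609]
Step 34: x=[7.5157] v=[-2.9636]
Step 35: x=[7.3677] v=[-2.9600]
Step 36: x=[7.2202] v=[-2.9500]
Step 37: x=[7.0735] v=[-2.9337]
Step 38: x=[6.9279] v=[-2.9111]
Step 39: x=[6.7838] v=[-2.8823]
Step 40: x=[6.6414] v=[-2.8473]
Step 41: x=[6.5011] v=[-2.8062]
Step 42: x=[6.3631] v=[-2.7591]
Step 43: x=[6.2278] v=[-2.7061]
Step 44: x=[6.0954] v=[-2.6473]
Step 45: x=[5.9663] v=[-2.5828]
Step 46: x=[5.8407] v=[-2.5128]
Step 47: x=[5.7188] v=[-2.4374]
Step 48: x=[5.6010] v=[-2.3568]
Step 49: x=[5.4874] v=[-2.2711]
Step 50: x=[5.3784] v=[-2.1806]
Step 51: x=[5.2741] v=[-2.0854]
Step 52: x=[5.1748] v=[-1.9857]
Step 53: x=[5.0807] v=[-1.8818]
Step 54: x=[4.9920] v=[-1.7738]
v[0] did not become non-negative within 54 steps; using fallback time=2.7000

Answer: 2.7000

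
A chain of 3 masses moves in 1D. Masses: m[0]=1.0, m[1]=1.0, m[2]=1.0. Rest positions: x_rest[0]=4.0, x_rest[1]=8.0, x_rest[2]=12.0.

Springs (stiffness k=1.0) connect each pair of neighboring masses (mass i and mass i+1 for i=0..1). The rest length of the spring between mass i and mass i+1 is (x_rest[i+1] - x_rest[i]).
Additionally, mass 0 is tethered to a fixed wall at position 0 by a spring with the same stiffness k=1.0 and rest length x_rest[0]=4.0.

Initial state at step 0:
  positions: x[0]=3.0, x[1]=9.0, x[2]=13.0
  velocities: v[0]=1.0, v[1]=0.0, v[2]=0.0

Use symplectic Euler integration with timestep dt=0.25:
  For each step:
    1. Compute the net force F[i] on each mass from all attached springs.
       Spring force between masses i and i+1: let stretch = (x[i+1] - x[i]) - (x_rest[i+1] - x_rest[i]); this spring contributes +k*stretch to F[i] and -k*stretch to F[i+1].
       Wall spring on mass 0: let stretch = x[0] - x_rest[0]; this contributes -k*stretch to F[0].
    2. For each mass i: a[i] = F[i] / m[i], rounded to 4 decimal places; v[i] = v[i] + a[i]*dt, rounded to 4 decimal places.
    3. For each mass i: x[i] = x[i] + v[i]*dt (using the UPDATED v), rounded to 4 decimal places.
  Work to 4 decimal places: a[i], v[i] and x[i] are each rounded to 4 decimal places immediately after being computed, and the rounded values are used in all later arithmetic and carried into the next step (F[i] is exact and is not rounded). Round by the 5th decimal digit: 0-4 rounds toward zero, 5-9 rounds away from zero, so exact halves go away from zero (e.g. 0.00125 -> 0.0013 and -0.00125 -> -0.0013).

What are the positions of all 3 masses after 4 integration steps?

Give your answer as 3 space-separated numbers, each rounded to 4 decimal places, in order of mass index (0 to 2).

Step 0: x=[3.0000 9.0000 13.0000] v=[1.0000 0.0000 0.0000]
Step 1: x=[3.4375 8.8750 13.0000] v=[1.7500 -0.5000 0.0000]
Step 2: x=[4.0000 8.6680 12.9922] v=[2.2500 -0.8281 -0.0313]
Step 3: x=[4.6043 8.4395 12.9641] v=[2.4170 -0.9141 -0.1124]
Step 4: x=[5.1605 8.2541 12.9032] v=[2.2247 -0.7418 -0.2436]

Answer: 5.1605 8.2541 12.9032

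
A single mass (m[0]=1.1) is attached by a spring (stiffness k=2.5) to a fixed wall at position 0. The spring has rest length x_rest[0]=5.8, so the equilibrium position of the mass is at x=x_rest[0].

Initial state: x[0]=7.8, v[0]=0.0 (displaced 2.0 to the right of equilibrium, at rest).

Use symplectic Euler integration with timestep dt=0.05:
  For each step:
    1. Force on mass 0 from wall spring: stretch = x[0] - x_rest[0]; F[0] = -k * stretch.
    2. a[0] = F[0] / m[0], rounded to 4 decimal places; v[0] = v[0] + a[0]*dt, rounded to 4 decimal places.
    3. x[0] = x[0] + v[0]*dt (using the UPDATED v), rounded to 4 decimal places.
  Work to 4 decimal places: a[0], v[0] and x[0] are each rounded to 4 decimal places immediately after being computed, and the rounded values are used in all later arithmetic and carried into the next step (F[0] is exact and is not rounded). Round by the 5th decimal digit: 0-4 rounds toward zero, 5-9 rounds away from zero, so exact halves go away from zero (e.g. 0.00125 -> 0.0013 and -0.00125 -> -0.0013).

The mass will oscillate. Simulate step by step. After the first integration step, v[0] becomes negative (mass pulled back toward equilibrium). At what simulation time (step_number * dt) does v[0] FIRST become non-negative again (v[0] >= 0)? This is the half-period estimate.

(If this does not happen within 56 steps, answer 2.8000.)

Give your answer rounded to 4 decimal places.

Step 0: x=[7.8000] v=[0.0000]
Step 1: x=[7.7886] v=[-0.2273]
Step 2: x=[7.7659] v=[-0.4533]
Step 3: x=[7.7321] v=[-0.6767]
Step 4: x=[7.6873] v=[-0.8963]
Step 5: x=[7.6318] v=[-1.1108]
Step 6: x=[7.5659] v=[-1.3190]
Step 7: x=[7.4899] v=[-1.5197]
Step 8: x=[7.4043] v=[-1.7117]
Step 9: x=[7.3096] v=[-1.8940]
Step 10: x=[7.2063] v=[-2.0655]
Step 11: x=[7.0950] v=[-2.2253]
Step 12: x=[6.9764] v=[-2.3725]
Step 13: x=[6.8511] v=[-2.5062]
Step 14: x=[6.7198] v=[-2.6256]
Step 15: x=[6.5833] v=[-2.7301]
Step 16: x=[6.4423] v=[-2.8191]
Step 17: x=[6.2977] v=[-2.8921]
Step 18: x=[6.1503] v=[-2.9487]
Step 19: x=[6.0009] v=[-2.9885]
Step 20: x=[5.8503] v=[-3.0113]
Step 21: x=[5.6995] v=[-3.0170]
Step 22: x=[5.5492] v=[-3.0056]
Step 23: x=[5.4003] v=[-2.9771]
Step 24: x=[5.2537] v=[-2.9317]
Step 25: x=[5.1102] v=[-2.8696]
Step 26: x=[4.9706] v=[-2.7912]
Step 27: x=[4.8358] v=[-2.6970]
Step 28: x=[4.7064] v=[-2.5874]
Step 29: x=[4.5832] v=[-2.4631]
Step 30: x=[4.4670] v=[-2.3248]
Step 31: x=[4.3583] v=[-2.1733]
Step 32: x=[4.2578] v=[-2.0095]
Step 33: x=[4.1661] v=[-1.8343]
Step 34: x=[4.0837] v=[-1.6486]
Step 35: x=[4.0110] v=[-1.4536]
Step 36: x=[3.9485] v=[-1.2503]
Step 37: x=[3.8965] v=[-1.0399]
Step 38: x=[3.8553] v=[-0.8236]
Step 39: x=[3.8252] v=[-0.6026]
Step 40: x=[3.8063] v=[-0.3782]
Step 41: x=[3.7987] v=[-0.1516]
Step 42: x=[3.8025] v=[0.0758]
First v>=0 after going negative at step 42, time=2.1000

Answer: 2.1000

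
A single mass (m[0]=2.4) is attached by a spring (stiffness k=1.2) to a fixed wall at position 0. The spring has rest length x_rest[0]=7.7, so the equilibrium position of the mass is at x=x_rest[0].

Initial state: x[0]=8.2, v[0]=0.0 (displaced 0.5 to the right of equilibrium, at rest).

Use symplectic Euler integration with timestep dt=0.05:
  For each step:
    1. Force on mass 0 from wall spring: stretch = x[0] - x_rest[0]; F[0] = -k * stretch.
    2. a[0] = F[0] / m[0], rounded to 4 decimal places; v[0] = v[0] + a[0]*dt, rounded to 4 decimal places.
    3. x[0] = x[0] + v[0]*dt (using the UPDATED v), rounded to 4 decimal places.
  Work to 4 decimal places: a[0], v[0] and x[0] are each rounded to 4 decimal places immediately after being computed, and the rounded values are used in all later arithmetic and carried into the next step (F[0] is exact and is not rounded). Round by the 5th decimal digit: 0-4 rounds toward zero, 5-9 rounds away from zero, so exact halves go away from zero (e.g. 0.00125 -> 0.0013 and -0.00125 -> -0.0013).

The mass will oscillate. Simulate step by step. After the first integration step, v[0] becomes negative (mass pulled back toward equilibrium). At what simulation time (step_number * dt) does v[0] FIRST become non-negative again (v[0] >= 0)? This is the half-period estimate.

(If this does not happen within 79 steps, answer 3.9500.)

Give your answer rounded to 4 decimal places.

Answer: 3.9500

Derivation:
Step 0: x=[8.2000] v=[0.0000]
Step 1: x=[8.1994] v=[-0.0125]
Step 2: x=[8.1982] v=[-0.0250]
Step 3: x=[8.1963] v=[-0.0375]
Step 4: x=[8.1938] v=[-0.0499]
Step 5: x=[8.1907] v=[-0.0622]
Step 6: x=[8.1870] v=[-0.0745]
Step 7: x=[8.1827] v=[-0.0867]
Step 8: x=[8.1778] v=[-0.0988]
Step 9: x=[8.1723] v=[-0.1107]
Step 10: x=[8.1662] v=[-0.1225]
Step 11: x=[8.1595] v=[-0.1342]
Step 12: x=[8.1522] v=[-0.1457]
Step 13: x=[8.1444] v=[-0.1570]
Step 14: x=[8.1360] v=[-0.1681]
Step 15: x=[8.1271] v=[-0.1790]
Step 16: x=[8.1176] v=[-0.1897]
Step 17: x=[8.1076] v=[-0.2001]
Step 18: x=[8.0971] v=[-0.2103]
Step 19: x=[8.0861] v=[-0.2202]
Step 20: x=[8.0746] v=[-0.2299]
Step 21: x=[8.0626] v=[-0.2393]
Step 22: x=[8.0502] v=[-0.2484]
Step 23: x=[8.0373] v=[-0.2572]
Step 24: x=[8.0240] v=[-0.2656]
Step 25: x=[8.0103] v=[-0.2737]
Step 26: x=[7.9962] v=[-0.2815]
Step 27: x=[7.9818] v=[-0.2889]
Step 28: x=[7.9670] v=[-0.2959]
Step 29: x=[7.9519] v=[-0.3026]
Step 30: x=[7.9365] v=[-0.3089]
Step 31: x=[7.9208] v=[-0.3148]
Step 32: x=[7.9048] v=[-0.3203]
Step 33: x=[7.8885] v=[-0.3254]
Step 34: x=[7.8720] v=[-0.3301]
Step 35: x=[7.8553] v=[-0.3344]
Step 36: x=[7.8384] v=[-0.3383]
Step 37: x=[7.8213] v=[-0.3418]
Step 38: x=[7.8041] v=[-0.3448]
Step 39: x=[7.7867] v=[-0.3474]
Step 40: x=[7.7692] v=[-0.3496]
Step 41: x=[7.7516] v=[-0.3513]
Step 42: x=[7.7340] v=[-0.3526]
Step 43: x=[7.7163] v=[-0.3535]
Step 44: x=[7.6986] v=[-0.3539]
Step 45: x=[7.6809] v=[-0.3539]
Step 46: x=[7.6632] v=[-0.3534]
Step 47: x=[7.6456] v=[-0.3525]
Step 48: x=[7.6280] v=[-0.3511]
Step 49: x=[7.6105] v=[-0.3493]
Step 50: x=[7.5931] v=[-0.3471]
Step 51: x=[7.5759] v=[-0.3444]
Step 52: x=[7.5588] v=[-0.3413]
Step 53: x=[7.5419] v=[-0.3378]
Step 54: x=[7.5252] v=[-0.3338]
Step 55: x=[7.5087] v=[-0.3294]
Step 56: x=[7.4925] v=[-0.3246]
Step 57: x=[7.4765] v=[-0.3194]
Step 58: x=[7.4608] v=[-0.3138]
Step 59: x=[7.4454] v=[-0.3078]
Step 60: x=[7.4303] v=[-0.3014]
Step 61: x=[7.4156] v=[-0.2947]
Step 62: x=[7.4012] v=[-0.2876]
Step 63: x=[7.3872] v=[-0.2801]
Step 64: x=[7.3736] v=[-0.2723]
Step 65: x=[7.3604] v=[-0.2641]
Step 66: x=[7.3476] v=[-0.2556]
Step 67: x=[7.3353] v=[-0.2468]
Step 68: x=[7.3234] v=[-0.2377]
Step 69: x=[7.3120] v=[-0.2283]
Step 70: x=[7.3011] v=[-0.2186]
Step 71: x=[7.2907] v=[-0.2086]
Step 72: x=[7.2808] v=[-0.1984]
Step 73: x=[7.2714] v=[-0.1879]
Step 74: x=[7.2625] v=[-0.1772]
Step 75: x=[7.2542] v=[-0.1663]
Step 76: x=[7.2464] v=[-0.1552]
Step 77: x=[7.2392] v=[-0.1439]
Step 78: x=[7.2326] v=[-0.1324]
Step 79: x=[7.2266] v=[-0.1207]
v[0] did not become non-negative within 79 steps; using fallback time=3.9500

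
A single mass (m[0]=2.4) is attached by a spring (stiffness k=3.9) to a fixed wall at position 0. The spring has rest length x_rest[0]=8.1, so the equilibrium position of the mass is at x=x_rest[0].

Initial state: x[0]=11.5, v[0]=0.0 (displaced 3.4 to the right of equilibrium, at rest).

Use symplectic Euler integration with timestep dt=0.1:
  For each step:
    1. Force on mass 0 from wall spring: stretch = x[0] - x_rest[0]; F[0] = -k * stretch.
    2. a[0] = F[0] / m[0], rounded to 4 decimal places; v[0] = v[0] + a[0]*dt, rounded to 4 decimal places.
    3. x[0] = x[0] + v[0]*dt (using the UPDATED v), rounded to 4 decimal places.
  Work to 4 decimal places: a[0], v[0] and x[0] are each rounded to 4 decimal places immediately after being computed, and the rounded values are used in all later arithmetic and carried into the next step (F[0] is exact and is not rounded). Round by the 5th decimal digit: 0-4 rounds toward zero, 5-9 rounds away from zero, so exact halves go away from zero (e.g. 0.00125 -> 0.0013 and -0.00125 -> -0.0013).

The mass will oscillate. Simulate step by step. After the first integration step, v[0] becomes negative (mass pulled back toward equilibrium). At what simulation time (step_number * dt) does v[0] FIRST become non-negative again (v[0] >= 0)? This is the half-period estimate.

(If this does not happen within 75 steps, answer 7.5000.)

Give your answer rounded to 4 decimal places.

Step 0: x=[11.5000] v=[0.0000]
Step 1: x=[11.4448] v=[-0.5525]
Step 2: x=[11.3352] v=[-1.0960]
Step 3: x=[11.1730] v=[-1.6217]
Step 4: x=[10.9609] v=[-2.1211]
Step 5: x=[10.7023] v=[-2.5860]
Step 6: x=[10.4014] v=[-3.0089]
Step 7: x=[10.0631] v=[-3.3829]
Step 8: x=[9.6929] v=[-3.7019]
Step 9: x=[9.2968] v=[-3.9608]
Step 10: x=[8.8813] v=[-4.1553]
Step 11: x=[8.4531] v=[-4.2823]
Step 12: x=[8.0191] v=[-4.3397]
Step 13: x=[7.5864] v=[-4.3266]
Step 14: x=[7.1621] v=[-4.2431]
Step 15: x=[6.7530] v=[-4.0907]
Step 16: x=[6.3658] v=[-3.8718]
Step 17: x=[6.0068] v=[-3.5900]
Step 18: x=[5.6818] v=[-3.2499]
Step 19: x=[5.3961] v=[-2.8569]
Step 20: x=[5.1544] v=[-2.4175]
Step 21: x=[4.9605] v=[-1.9388]
Step 22: x=[4.8176] v=[-1.4286]
Step 23: x=[4.7281] v=[-0.8952]
Step 24: x=[4.6934] v=[-0.3473]
Step 25: x=[4.7140] v=[0.2063]
First v>=0 after going negative at step 25, time=2.5000

Answer: 2.5000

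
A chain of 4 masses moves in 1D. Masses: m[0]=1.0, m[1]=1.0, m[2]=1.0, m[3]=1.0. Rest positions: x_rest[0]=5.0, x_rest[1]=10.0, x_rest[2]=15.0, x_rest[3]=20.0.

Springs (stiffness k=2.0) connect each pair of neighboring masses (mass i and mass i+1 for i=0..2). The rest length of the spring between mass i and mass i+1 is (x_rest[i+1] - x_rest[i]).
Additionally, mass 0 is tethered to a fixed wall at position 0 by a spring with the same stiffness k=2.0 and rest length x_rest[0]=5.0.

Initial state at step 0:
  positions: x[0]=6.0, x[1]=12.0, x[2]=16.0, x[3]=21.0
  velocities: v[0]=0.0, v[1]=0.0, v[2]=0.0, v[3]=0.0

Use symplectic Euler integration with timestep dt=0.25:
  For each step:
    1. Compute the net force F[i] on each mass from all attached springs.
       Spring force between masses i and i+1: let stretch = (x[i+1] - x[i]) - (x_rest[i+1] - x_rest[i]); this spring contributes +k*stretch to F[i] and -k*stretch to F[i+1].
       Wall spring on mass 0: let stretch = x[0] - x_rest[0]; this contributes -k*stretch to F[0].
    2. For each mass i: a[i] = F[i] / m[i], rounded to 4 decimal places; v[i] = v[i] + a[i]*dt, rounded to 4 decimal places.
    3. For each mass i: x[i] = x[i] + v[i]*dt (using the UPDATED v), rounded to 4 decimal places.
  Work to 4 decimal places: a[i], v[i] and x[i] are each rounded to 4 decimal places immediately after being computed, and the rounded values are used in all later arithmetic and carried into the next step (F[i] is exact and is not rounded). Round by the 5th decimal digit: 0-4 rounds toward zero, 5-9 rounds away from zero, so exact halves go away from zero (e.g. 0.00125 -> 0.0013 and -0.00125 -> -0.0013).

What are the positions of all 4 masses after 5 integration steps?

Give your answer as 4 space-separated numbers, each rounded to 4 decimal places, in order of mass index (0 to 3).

Step 0: x=[6.0000 12.0000 16.0000 21.0000] v=[0.0000 0.0000 0.0000 0.0000]
Step 1: x=[6.0000 11.7500 16.1250 21.0000] v=[0.0000 -1.0000 0.5000 0.0000]
Step 2: x=[5.9688 11.3281 16.3125 21.0156] v=[-0.1250 -1.6875 0.7500 0.0625]
Step 3: x=[5.8614 10.8594 16.4649 21.0684] v=[-0.4298 -1.8750 0.6094 0.2110]
Step 4: x=[5.6460 10.4666 16.4920 21.1707] v=[-0.8615 -1.5713 0.1084 0.4093]
Step 5: x=[5.3275 10.2244 16.3508 21.3132] v=[-1.2742 -0.9689 -0.5650 0.5700]

Answer: 5.3275 10.2244 16.3508 21.3132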